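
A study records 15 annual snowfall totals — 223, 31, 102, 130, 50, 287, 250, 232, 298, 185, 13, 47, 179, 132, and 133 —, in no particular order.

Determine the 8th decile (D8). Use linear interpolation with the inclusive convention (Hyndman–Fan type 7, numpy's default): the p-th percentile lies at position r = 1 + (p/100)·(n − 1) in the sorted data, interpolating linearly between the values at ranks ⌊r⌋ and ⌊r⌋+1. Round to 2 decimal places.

Sorted: 13, 31, 47, 50, 102, 130, 132, 133, 179, 185, 223, 232, 250, 287, 298.
n = 15.
r = 1 + (80/100)·(15 − 1) = 1 + 11.2 = 12.2.
Rank 12 is 232 and rank 13 is 250.
Interpolate: 232 + 0.2·(250 − 232) = 232 + 0.2·18 = 235.6.

235.60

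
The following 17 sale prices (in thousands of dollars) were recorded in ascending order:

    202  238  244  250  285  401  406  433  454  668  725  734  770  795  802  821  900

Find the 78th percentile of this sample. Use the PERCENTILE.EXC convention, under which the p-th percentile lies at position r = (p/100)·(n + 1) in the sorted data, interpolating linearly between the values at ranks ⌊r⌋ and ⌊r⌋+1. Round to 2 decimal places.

795.28

n = 17.
r = (78/100)·(17 + 1) = 14.04.
Rank 14 is 795 and rank 15 is 802.
Interpolate: 795 + 0.04·(802 − 795) = 795 + 0.04·7 = 795.28.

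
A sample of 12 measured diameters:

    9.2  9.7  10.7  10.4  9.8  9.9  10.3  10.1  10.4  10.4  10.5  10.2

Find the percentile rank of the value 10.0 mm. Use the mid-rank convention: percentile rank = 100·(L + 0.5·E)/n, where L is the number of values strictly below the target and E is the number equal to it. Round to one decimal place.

33.3

Sorted: 9.2, 9.7, 9.8, 9.9, 10.1, 10.2, 10.3, 10.4, 10.4, 10.4, 10.5, 10.7.
Count below 10.0: L = 4; count equal: E = 0; n = 12.
Percentile rank = 100·(4 + 0.5·0)/12 = 100·4/12 = 33.33.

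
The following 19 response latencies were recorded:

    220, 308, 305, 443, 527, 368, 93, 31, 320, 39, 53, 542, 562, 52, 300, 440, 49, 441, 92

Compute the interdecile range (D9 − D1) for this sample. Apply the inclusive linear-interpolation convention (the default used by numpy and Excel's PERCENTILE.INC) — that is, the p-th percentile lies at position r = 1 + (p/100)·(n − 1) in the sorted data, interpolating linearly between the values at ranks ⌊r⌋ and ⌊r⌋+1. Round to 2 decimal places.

483.00

Sorted: 31, 39, 49, 52, 53, 92, 93, 220, 300, 305, 308, 320, 368, 440, 441, 443, 527, 542, 562.
n = 19.
P10: r = 2.8; ranks 2–3 are 39, 49; interpolating gives 47.
P90: r = 17.2; ranks 17–18 are 527, 542; interpolating gives 530.
Difference: 530 − 47 = 483.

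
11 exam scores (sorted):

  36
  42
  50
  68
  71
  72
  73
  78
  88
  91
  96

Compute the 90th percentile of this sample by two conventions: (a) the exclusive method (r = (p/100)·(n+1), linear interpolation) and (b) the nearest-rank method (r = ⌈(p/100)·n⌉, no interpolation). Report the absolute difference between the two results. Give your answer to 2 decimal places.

n = 11.
(a) r = 10.8; between ranks 10 (91) and 11 (96): 95.
(b) the nearest-rank method: rank 10 → 91.
|95 − 91| = 4.

4.00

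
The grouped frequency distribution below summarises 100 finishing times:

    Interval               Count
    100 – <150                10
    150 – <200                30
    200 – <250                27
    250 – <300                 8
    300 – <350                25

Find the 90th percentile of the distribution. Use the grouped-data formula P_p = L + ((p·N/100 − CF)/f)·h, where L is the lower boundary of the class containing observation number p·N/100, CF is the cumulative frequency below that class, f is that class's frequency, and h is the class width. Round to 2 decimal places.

330.00

N = 100; target position k = 90/100 · 100 = 90.
Cumulative frequencies: 10, 40, 67, 75, 100.
Observation 90 falls in the class 300 – <350.
L = 300, CF = 75, f = 25, h = 50.
P90 = 300 + ((90 − 75)/25)·50 = 300 + 30 = 330.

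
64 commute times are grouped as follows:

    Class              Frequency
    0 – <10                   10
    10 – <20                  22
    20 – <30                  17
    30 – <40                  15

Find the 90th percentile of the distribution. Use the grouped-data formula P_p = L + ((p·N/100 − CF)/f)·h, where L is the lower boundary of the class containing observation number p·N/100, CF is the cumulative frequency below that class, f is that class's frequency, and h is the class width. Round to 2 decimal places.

N = 64; target position k = 90/100 · 64 = 57.6.
Cumulative frequencies: 10, 32, 49, 64.
Observation 57.6 falls in the class 30 – <40.
L = 30, CF = 49, f = 15, h = 10.
P90 = 30 + ((57.6 − 49)/15)·10 = 30 + 5.73333 = 35.7333.

35.73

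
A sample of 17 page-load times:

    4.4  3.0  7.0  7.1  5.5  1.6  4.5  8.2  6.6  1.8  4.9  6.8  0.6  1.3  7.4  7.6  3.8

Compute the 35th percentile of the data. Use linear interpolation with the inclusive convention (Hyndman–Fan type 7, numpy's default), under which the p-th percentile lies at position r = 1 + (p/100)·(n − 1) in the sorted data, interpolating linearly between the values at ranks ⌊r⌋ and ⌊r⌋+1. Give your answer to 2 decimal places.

4.16

Sorted: 0.6, 1.3, 1.6, 1.8, 3.0, 3.8, 4.4, 4.5, 4.9, 5.5, 6.6, 6.8, 7.0, 7.1, 7.4, 7.6, 8.2.
n = 17.
r = 1 + (35/100)·(17 − 1) = 1 + 5.6 = 6.6.
Rank 6 is 3.8 and rank 7 is 4.4.
Interpolate: 3.8 + 0.6·(4.4 − 3.8) = 3.8 + 0.6·0.6 = 4.16.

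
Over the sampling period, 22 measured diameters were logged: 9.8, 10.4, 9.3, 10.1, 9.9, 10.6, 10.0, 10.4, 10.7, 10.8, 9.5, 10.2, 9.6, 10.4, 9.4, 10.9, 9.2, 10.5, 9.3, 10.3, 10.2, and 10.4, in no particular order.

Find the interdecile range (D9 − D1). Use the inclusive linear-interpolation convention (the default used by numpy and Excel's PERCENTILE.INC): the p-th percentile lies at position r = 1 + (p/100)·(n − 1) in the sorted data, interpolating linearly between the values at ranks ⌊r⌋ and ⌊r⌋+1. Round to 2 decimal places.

Sorted: 9.2, 9.3, 9.3, 9.4, 9.5, 9.6, 9.8, 9.9, 10.0, 10.1, 10.2, 10.2, 10.3, 10.4, 10.4, 10.4, 10.4, 10.5, 10.6, 10.7, 10.8, 10.9.
n = 22.
P10: r = 3.1; ranks 3–4 are 9.3, 9.4; interpolating gives 9.31.
P90: r = 19.9; ranks 19–20 are 10.6, 10.7; interpolating gives 10.69.
Difference: 10.69 − 9.31 = 1.38.

1.38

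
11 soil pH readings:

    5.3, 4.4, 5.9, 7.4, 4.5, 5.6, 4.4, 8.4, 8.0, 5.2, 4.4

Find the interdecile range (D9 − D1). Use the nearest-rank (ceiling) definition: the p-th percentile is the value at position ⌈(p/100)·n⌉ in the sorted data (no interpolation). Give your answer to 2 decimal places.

3.60

Sorted: 4.4, 4.4, 4.4, 4.5, 5.2, 5.3, 5.6, 5.9, 7.4, 8.0, 8.4.
n = 11.
P10: rank ⌈10/100·11⌉ = 2 → 4.4.
P90: rank ⌈90/100·11⌉ = 10 → 8.
Difference: 8 − 4.4 = 3.6.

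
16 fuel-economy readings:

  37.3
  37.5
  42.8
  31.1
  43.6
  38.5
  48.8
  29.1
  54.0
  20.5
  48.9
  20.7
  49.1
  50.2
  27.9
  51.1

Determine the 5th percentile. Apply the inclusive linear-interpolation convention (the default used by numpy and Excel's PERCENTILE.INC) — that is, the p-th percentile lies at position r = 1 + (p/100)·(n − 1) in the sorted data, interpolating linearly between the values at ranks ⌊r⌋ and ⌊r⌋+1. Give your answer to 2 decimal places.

20.65

Sorted: 20.5, 20.7, 27.9, 29.1, 31.1, 37.3, 37.5, 38.5, 42.8, 43.6, 48.8, 48.9, 49.1, 50.2, 51.1, 54.0.
n = 16.
r = 1 + (5/100)·(16 − 1) = 1 + 0.75 = 1.75.
Rank 1 is 20.5 and rank 2 is 20.7.
Interpolate: 20.5 + 0.75·(20.7 − 20.5) = 20.5 + 0.75·0.2 = 20.65.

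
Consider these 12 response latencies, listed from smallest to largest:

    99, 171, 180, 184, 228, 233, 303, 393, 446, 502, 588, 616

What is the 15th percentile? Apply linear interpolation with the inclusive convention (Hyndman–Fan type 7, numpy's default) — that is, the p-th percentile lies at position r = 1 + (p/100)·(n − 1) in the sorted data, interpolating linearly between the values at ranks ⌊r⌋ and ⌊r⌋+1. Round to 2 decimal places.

176.85

n = 12.
r = 1 + (15/100)·(12 − 1) = 1 + 1.65 = 2.65.
Rank 2 is 171 and rank 3 is 180.
Interpolate: 171 + 0.65·(180 − 171) = 171 + 0.65·9 = 176.85.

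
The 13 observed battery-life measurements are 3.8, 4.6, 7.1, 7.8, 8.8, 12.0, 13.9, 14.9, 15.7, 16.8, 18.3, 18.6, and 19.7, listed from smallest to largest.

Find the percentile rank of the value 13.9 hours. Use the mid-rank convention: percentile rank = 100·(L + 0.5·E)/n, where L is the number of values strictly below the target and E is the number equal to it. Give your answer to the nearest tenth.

Count below 13.9: L = 6; count equal: E = 1; n = 13.
Percentile rank = 100·(6 + 0.5·1)/13 = 100·6.5/13 = 50.

50.0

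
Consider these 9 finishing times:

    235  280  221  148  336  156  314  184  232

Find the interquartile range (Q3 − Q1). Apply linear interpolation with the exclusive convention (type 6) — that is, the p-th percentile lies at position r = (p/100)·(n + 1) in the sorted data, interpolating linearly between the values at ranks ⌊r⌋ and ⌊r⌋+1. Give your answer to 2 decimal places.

Sorted: 148, 156, 184, 221, 232, 235, 280, 314, 336.
n = 9.
P25: r = 2.5; ranks 2–3 are 156, 184; interpolating gives 170.
P75: r = 7.5; ranks 7–8 are 280, 314; interpolating gives 297.
Difference: 297 − 170 = 127.

127.00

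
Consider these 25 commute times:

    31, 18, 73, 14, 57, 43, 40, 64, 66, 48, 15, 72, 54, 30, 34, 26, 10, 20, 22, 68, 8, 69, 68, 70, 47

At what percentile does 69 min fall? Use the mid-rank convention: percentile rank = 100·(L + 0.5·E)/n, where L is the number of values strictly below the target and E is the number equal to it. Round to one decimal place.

Sorted: 8, 10, 14, 15, 18, 20, 22, 26, 30, 31, 34, 40, 43, 47, 48, 54, 57, 64, 66, 68, 68, 69, 70, 72, 73.
Count below 69: L = 21; count equal: E = 1; n = 25.
Percentile rank = 100·(21 + 0.5·1)/25 = 100·21.5/25 = 86.

86.0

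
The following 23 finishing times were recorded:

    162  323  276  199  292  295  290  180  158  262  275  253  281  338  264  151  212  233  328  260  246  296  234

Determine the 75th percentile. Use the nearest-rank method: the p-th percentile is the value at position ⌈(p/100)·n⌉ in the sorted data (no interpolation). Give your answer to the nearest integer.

292

Sorted: 151, 158, 162, 180, 199, 212, 233, 234, 246, 253, 260, 262, 264, 275, 276, 281, 290, 292, 295, 296, 323, 328, 338.
n = 23.
Position = ⌈75/100 · 23⌉ = ⌈17.25⌉ = 18.
The value at rank 18 is 292.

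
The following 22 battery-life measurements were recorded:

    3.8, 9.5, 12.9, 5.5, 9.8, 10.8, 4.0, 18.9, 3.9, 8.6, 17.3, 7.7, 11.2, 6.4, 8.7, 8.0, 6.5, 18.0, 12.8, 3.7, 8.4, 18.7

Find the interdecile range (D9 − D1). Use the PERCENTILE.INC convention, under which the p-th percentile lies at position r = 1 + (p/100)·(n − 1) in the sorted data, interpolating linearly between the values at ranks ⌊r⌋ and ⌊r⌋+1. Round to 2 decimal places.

14.02

Sorted: 3.7, 3.8, 3.9, 4.0, 5.5, 6.4, 6.5, 7.7, 8.0, 8.4, 8.6, 8.7, 9.5, 9.8, 10.8, 11.2, 12.8, 12.9, 17.3, 18.0, 18.7, 18.9.
n = 22.
P10: r = 3.1; ranks 3–4 are 3.9, 4.0; interpolating gives 3.91.
P90: r = 19.9; ranks 19–20 are 17.3, 18.0; interpolating gives 17.93.
Difference: 17.93 − 3.91 = 14.02.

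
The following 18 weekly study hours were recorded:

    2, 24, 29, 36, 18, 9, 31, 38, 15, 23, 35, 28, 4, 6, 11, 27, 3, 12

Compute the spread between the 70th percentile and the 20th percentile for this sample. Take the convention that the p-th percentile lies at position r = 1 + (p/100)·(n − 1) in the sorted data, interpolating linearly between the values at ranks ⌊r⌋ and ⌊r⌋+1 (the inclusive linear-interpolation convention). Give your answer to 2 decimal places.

20.70

Sorted: 2, 3, 4, 6, 9, 11, 12, 15, 18, 23, 24, 27, 28, 29, 31, 35, 36, 38.
n = 18.
P20: r = 4.4; ranks 4–5 are 6, 9; interpolating gives 7.2.
P70: r = 12.9; ranks 12–13 are 27, 28; interpolating gives 27.9.
Difference: 27.9 − 7.2 = 20.7.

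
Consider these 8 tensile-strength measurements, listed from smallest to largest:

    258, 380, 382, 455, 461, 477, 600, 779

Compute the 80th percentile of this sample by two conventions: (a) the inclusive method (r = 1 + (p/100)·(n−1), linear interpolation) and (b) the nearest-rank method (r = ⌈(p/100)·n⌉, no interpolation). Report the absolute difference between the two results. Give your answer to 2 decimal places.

49.20

n = 8.
(a) r = 6.6; between ranks 6 (477) and 7 (600): 550.8.
(b) the nearest-rank method: rank 7 → 600.
|550.8 − 600| = 49.2.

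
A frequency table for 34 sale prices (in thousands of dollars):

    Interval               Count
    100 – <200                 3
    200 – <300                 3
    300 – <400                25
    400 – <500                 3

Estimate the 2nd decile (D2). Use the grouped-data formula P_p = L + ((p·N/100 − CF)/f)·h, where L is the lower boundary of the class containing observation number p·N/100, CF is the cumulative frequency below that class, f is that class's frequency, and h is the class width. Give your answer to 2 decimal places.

N = 34; target position k = 20/100 · 34 = 6.8.
Cumulative frequencies: 3, 6, 31, 34.
Observation 6.8 falls in the class 300 – <400.
L = 300, CF = 6, f = 25, h = 100.
P20 = 300 + ((6.8 − 6)/25)·100 = 300 + 3.2 = 303.2.

303.20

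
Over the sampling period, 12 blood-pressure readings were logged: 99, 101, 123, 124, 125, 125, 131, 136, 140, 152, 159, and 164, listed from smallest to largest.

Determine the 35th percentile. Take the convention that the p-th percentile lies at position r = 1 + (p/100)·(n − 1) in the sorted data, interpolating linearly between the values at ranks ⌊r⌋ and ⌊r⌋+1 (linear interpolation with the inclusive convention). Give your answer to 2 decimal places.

124.85

n = 12.
r = 1 + (35/100)·(12 − 1) = 1 + 3.85 = 4.85.
Rank 4 is 124 and rank 5 is 125.
Interpolate: 124 + 0.85·(125 − 124) = 124 + 0.85·1 = 124.85.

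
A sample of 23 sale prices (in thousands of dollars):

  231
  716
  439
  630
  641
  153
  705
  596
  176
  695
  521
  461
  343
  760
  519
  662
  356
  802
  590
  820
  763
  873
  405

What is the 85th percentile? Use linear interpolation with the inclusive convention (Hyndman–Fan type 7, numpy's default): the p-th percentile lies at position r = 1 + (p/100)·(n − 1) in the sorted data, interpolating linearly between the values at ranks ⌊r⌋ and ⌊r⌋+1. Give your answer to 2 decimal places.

762.10

Sorted: 153, 176, 231, 343, 356, 405, 439, 461, 519, 521, 590, 596, 630, 641, 662, 695, 705, 716, 760, 763, 802, 820, 873.
n = 23.
r = 1 + (85/100)·(23 − 1) = 1 + 18.7 = 19.7.
Rank 19 is 760 and rank 20 is 763.
Interpolate: 760 + 0.7·(763 − 760) = 760 + 0.7·3 = 762.1.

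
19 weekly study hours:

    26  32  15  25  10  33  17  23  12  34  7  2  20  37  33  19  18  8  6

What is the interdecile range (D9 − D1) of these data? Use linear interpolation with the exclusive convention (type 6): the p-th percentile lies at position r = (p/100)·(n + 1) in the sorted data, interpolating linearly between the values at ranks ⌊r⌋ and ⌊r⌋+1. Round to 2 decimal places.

28.00

Sorted: 2, 6, 7, 8, 10, 12, 15, 17, 18, 19, 20, 23, 25, 26, 32, 33, 33, 34, 37.
n = 19.
P10: r = 2 (integer) → 6.
P90: r = 18 (integer) → 34.
Difference: 34 − 6 = 28.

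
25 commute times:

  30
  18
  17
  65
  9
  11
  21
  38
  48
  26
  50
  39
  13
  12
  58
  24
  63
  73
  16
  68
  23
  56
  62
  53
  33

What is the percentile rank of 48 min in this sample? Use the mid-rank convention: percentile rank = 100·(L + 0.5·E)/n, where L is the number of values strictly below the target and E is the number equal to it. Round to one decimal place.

Sorted: 9, 11, 12, 13, 16, 17, 18, 21, 23, 24, 26, 30, 33, 38, 39, 48, 50, 53, 56, 58, 62, 63, 65, 68, 73.
Count below 48: L = 15; count equal: E = 1; n = 25.
Percentile rank = 100·(15 + 0.5·1)/25 = 100·15.5/25 = 62.

62.0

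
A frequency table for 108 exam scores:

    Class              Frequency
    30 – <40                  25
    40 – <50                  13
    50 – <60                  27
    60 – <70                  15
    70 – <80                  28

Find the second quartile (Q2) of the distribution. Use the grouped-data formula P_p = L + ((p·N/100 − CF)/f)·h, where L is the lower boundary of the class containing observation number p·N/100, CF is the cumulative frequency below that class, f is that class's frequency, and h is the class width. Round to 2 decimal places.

N = 108; target position k = 50/100 · 108 = 54.
Cumulative frequencies: 25, 38, 65, 80, 108.
Observation 54 falls in the class 50 – <60.
L = 50, CF = 38, f = 27, h = 10.
P50 = 50 + ((54 − 38)/27)·10 = 50 + 5.92593 = 55.9259.

55.93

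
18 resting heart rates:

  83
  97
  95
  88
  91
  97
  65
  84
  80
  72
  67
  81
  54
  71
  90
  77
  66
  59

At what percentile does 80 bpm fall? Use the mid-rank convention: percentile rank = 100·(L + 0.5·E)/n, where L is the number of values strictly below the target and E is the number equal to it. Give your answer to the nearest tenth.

Sorted: 54, 59, 65, 66, 67, 71, 72, 77, 80, 81, 83, 84, 88, 90, 91, 95, 97, 97.
Count below 80: L = 8; count equal: E = 1; n = 18.
Percentile rank = 100·(8 + 0.5·1)/18 = 100·8.5/18 = 47.22.

47.2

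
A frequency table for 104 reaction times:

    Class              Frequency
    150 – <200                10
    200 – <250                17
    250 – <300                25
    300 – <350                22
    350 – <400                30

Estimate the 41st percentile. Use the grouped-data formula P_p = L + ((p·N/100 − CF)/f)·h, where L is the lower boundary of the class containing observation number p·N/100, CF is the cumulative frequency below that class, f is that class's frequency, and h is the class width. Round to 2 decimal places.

N = 104; target position k = 41/100 · 104 = 42.64.
Cumulative frequencies: 10, 27, 52, 74, 104.
Observation 42.64 falls in the class 250 – <300.
L = 250, CF = 27, f = 25, h = 50.
P41 = 250 + ((42.64 − 27)/25)·50 = 250 + 31.28 = 281.28.

281.28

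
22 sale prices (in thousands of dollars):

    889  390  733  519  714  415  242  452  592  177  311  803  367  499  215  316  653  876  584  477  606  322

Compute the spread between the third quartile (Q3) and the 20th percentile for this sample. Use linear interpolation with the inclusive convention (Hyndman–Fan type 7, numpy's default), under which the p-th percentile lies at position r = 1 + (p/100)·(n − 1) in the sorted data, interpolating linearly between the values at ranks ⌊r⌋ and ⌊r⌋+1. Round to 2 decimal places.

324.05

Sorted: 177, 215, 242, 311, 316, 322, 367, 390, 415, 452, 477, 499, 519, 584, 592, 606, 653, 714, 733, 803, 876, 889.
n = 22.
P20: r = 5.2; ranks 5–6 are 316, 322; interpolating gives 317.2.
P75: r = 16.75; ranks 16–17 are 606, 653; interpolating gives 641.25.
Difference: 641.25 − 317.2 = 324.05.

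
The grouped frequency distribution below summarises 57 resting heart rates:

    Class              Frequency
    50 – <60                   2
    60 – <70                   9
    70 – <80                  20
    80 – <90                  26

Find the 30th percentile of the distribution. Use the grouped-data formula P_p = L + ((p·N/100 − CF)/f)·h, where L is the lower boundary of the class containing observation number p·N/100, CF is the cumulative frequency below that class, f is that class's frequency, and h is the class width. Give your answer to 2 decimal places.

N = 57; target position k = 30/100 · 57 = 17.1.
Cumulative frequencies: 2, 11, 31, 57.
Observation 17.1 falls in the class 70 – <80.
L = 70, CF = 11, f = 20, h = 10.
P30 = 70 + ((17.1 − 11)/20)·10 = 70 + 3.05 = 73.05.

73.05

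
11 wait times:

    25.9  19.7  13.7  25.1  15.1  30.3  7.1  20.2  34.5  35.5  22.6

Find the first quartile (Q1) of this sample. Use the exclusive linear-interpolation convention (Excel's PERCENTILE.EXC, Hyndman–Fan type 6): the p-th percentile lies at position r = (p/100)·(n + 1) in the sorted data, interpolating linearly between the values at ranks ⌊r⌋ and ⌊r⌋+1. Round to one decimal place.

Sorted: 7.1, 13.7, 15.1, 19.7, 20.2, 22.6, 25.1, 25.9, 30.3, 34.5, 35.5.
n = 11.
r = (25/100)·(11 + 1) = 3.
r is an integer, so P25 is the value at rank 3: 15.1.

15.1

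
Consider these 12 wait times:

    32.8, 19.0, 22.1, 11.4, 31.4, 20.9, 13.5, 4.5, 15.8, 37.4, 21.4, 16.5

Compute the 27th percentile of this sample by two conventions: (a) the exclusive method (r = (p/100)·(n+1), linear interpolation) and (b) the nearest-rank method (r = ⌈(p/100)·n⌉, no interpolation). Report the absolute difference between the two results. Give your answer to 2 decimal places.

Sorted: 4.5, 11.4, 13.5, 15.8, 16.5, 19.0, 20.9, 21.4, 22.1, 31.4, 32.8, 37.4.
n = 12.
(a) r = 3.51; between ranks 3 (13.5) and 4 (15.8): 14.673.
(b) the nearest-rank method: rank 4 → 15.8.
|14.673 − 15.8| = 1.127.

1.13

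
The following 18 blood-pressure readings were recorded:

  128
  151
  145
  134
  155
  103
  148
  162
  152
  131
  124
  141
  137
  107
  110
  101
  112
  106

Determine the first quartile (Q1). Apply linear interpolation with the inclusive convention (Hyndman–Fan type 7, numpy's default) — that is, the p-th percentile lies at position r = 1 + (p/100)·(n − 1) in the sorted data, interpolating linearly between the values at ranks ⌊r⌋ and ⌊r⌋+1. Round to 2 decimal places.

110.50

Sorted: 101, 103, 106, 107, 110, 112, 124, 128, 131, 134, 137, 141, 145, 148, 151, 152, 155, 162.
n = 18.
r = 1 + (25/100)·(18 − 1) = 1 + 4.25 = 5.25.
Rank 5 is 110 and rank 6 is 112.
Interpolate: 110 + 0.25·(112 − 110) = 110 + 0.25·2 = 110.5.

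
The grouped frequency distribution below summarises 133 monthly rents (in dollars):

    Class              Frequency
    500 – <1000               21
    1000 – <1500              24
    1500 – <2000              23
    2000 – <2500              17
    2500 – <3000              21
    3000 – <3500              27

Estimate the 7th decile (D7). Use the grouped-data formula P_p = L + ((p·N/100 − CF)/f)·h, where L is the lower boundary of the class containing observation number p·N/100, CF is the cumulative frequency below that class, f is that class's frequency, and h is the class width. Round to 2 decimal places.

N = 133; target position k = 70/100 · 133 = 93.1.
Cumulative frequencies: 21, 45, 68, 85, 106, 133.
Observation 93.1 falls in the class 2500 – <3000.
L = 2500, CF = 85, f = 21, h = 500.
P70 = 2500 + ((93.1 − 85)/21)·500 = 2500 + 192.857 = 2692.86.

2692.86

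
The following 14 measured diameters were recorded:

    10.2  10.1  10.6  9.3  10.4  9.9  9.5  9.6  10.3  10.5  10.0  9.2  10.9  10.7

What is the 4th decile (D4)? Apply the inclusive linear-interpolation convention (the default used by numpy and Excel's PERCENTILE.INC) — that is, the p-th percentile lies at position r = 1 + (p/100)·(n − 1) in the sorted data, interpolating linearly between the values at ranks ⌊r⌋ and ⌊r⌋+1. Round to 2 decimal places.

10.02

Sorted: 9.2, 9.3, 9.5, 9.6, 9.9, 10.0, 10.1, 10.2, 10.3, 10.4, 10.5, 10.6, 10.7, 10.9.
n = 14.
r = 1 + (40/100)·(14 − 1) = 1 + 5.2 = 6.2.
Rank 6 is 10.0 and rank 7 is 10.1.
Interpolate: 10.0 + 0.2·(10.1 − 10.0) = 10.0 + 0.2·0.1 = 10.02.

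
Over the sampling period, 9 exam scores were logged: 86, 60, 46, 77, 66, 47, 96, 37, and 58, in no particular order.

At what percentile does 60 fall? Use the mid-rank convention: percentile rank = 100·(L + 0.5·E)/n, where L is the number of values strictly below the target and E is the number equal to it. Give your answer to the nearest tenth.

Sorted: 37, 46, 47, 58, 60, 66, 77, 86, 96.
Count below 60: L = 4; count equal: E = 1; n = 9.
Percentile rank = 100·(4 + 0.5·1)/9 = 100·4.5/9 = 50.

50.0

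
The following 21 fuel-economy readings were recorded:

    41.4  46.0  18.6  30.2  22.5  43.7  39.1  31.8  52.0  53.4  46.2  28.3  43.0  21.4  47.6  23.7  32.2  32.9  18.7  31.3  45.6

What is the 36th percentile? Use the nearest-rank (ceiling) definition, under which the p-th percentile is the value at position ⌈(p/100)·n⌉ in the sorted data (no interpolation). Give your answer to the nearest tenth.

Sorted: 18.6, 18.7, 21.4, 22.5, 23.7, 28.3, 30.2, 31.3, 31.8, 32.2, 32.9, 39.1, 41.4, 43.0, 43.7, 45.6, 46.0, 46.2, 47.6, 52.0, 53.4.
n = 21.
Position = ⌈36/100 · 21⌉ = ⌈7.56⌉ = 8.
The value at rank 8 is 31.3.

31.3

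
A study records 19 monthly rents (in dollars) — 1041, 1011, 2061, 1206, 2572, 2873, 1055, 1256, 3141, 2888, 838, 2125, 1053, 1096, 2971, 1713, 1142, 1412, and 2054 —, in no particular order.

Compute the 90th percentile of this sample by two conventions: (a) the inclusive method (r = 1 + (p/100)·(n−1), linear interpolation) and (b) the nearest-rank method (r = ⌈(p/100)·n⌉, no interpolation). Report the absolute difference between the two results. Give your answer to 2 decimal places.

66.40

Sorted: 838, 1011, 1041, 1053, 1055, 1096, 1142, 1206, 1256, 1412, 1713, 2054, 2061, 2125, 2572, 2873, 2888, 2971, 3141.
n = 19.
(a) r = 17.2; between ranks 17 (2888) and 18 (2971): 2904.6.
(b) the nearest-rank method: rank 18 → 2971.
|2904.6 − 2971| = 66.4.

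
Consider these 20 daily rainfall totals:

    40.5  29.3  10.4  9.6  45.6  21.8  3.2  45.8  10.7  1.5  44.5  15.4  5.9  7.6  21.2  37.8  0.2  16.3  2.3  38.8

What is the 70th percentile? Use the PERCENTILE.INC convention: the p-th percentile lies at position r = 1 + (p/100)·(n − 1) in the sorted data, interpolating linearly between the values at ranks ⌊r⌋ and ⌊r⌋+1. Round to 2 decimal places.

Sorted: 0.2, 1.5, 2.3, 3.2, 5.9, 7.6, 9.6, 10.4, 10.7, 15.4, 16.3, 21.2, 21.8, 29.3, 37.8, 38.8, 40.5, 44.5, 45.6, 45.8.
n = 20.
r = 1 + (70/100)·(20 − 1) = 1 + 13.3 = 14.3.
Rank 14 is 29.3 and rank 15 is 37.8.
Interpolate: 29.3 + 0.3·(37.8 − 29.3) = 29.3 + 0.3·8.5 = 31.85.

31.85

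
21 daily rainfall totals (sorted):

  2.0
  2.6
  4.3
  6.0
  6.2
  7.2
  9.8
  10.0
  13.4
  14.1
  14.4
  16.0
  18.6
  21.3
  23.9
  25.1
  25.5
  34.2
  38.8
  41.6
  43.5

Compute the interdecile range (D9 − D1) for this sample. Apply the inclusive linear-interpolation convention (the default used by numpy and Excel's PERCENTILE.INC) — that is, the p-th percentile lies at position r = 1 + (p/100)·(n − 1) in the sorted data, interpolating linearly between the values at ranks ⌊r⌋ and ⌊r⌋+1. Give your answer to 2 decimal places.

n = 21.
P10: r = 3 (integer) → 4.3.
P90: r = 19 (integer) → 38.8.
Difference: 38.8 − 4.3 = 34.5.

34.50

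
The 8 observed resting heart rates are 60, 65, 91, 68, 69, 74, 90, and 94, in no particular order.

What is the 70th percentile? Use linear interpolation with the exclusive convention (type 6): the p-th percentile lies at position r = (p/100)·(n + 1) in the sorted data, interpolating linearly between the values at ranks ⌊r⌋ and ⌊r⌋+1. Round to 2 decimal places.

90.30

Sorted: 60, 65, 68, 69, 74, 90, 91, 94.
n = 8.
r = (70/100)·(8 + 1) = 6.3.
Rank 6 is 90 and rank 7 is 91.
Interpolate: 90 + 0.3·(91 − 90) = 90 + 0.3·1 = 90.3.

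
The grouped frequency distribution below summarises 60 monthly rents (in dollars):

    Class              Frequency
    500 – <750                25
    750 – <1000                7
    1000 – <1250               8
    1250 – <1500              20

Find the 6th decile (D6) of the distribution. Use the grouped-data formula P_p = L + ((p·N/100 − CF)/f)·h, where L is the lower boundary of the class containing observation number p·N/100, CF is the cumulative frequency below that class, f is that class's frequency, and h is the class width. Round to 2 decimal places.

1125.00

N = 60; target position k = 60/100 · 60 = 36.
Cumulative frequencies: 25, 32, 40, 60.
Observation 36 falls in the class 1000 – <1250.
L = 1000, CF = 32, f = 8, h = 250.
P60 = 1000 + ((36 − 32)/8)·250 = 1000 + 125 = 1125.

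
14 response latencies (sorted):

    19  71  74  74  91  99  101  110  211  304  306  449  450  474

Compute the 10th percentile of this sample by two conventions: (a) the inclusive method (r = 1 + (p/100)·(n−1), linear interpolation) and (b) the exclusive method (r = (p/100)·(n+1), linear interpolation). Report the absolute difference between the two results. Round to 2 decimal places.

n = 14.
(a) r = 2.3; between ranks 2 (71) and 3 (74): 71.9.
(b) r = 1.5; between ranks 1 (19) and 2 (71): 45.
|71.9 − 45| = 26.9.

26.90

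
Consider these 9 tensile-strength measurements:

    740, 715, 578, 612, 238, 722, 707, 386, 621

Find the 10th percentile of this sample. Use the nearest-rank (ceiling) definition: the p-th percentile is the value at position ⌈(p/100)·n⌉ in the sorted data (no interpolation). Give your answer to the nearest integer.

238

Sorted: 238, 386, 578, 612, 621, 707, 715, 722, 740.
n = 9.
Position = ⌈10/100 · 9⌉ = ⌈0.9⌉ = 1.
The value at rank 1 is 238.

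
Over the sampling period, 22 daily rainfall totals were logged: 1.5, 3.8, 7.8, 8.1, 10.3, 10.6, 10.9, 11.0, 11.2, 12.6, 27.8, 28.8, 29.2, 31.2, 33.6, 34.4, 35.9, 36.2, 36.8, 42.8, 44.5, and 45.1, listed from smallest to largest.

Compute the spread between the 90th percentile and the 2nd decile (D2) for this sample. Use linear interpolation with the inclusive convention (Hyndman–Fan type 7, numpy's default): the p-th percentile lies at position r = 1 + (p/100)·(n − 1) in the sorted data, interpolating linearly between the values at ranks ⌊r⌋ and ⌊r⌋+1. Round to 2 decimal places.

31.84

n = 22.
P20: r = 5.2; ranks 5–6 are 10.3, 10.6; interpolating gives 10.36.
P90: r = 19.9; ranks 19–20 are 36.8, 42.8; interpolating gives 42.2.
Difference: 42.2 − 10.36 = 31.84.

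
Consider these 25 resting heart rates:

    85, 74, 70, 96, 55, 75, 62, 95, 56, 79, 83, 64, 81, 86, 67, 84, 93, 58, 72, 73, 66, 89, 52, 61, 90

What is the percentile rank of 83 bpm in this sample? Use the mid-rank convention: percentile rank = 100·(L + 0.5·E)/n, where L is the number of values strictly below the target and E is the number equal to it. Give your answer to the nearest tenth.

66.0

Sorted: 52, 55, 56, 58, 61, 62, 64, 66, 67, 70, 72, 73, 74, 75, 79, 81, 83, 84, 85, 86, 89, 90, 93, 95, 96.
Count below 83: L = 16; count equal: E = 1; n = 25.
Percentile rank = 100·(16 + 0.5·1)/25 = 100·16.5/25 = 66.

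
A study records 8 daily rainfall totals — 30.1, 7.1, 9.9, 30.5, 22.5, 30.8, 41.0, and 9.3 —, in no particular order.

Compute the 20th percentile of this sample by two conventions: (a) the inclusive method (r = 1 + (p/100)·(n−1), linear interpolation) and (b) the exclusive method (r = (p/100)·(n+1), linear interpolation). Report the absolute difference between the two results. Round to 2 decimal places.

Sorted: 7.1, 9.3, 9.9, 22.5, 30.1, 30.5, 30.8, 41.0.
n = 8.
(a) r = 2.4; between ranks 2 (9.3) and 3 (9.9): 9.54.
(b) r = 1.8; between ranks 1 (7.1) and 2 (9.3): 8.86.
|9.54 − 8.86| = 0.68.

0.68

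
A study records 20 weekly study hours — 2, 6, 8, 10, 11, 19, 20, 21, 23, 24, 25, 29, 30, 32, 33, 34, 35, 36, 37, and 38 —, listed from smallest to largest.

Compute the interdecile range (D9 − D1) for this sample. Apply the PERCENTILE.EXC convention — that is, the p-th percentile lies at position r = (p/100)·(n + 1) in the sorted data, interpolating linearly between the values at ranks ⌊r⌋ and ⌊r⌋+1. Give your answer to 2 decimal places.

30.70

n = 20.
P10: r = 2.1; ranks 2–3 are 6, 8; interpolating gives 6.2.
P90: r = 18.9; ranks 18–19 are 36, 37; interpolating gives 36.9.
Difference: 36.9 − 6.2 = 30.7.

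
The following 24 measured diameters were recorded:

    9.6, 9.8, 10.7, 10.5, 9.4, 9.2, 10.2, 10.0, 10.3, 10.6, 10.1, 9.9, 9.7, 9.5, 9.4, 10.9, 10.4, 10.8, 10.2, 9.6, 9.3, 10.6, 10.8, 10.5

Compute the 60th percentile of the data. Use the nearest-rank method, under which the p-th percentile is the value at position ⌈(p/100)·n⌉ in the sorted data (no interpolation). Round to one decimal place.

10.3

Sorted: 9.2, 9.3, 9.4, 9.4, 9.5, 9.6, 9.6, 9.7, 9.8, 9.9, 10.0, 10.1, 10.2, 10.2, 10.3, 10.4, 10.5, 10.5, 10.6, 10.6, 10.7, 10.8, 10.8, 10.9.
n = 24.
Position = ⌈60/100 · 24⌉ = ⌈14.4⌉ = 15.
The value at rank 15 is 10.3.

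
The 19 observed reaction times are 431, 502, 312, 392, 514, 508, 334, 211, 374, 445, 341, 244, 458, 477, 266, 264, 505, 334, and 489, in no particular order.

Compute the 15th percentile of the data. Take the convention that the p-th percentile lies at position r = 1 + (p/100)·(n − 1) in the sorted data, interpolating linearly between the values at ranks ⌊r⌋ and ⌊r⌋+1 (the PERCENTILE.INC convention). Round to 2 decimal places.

Sorted: 211, 244, 264, 266, 312, 334, 334, 341, 374, 392, 431, 445, 458, 477, 489, 502, 505, 508, 514.
n = 19.
r = 1 + (15/100)·(19 − 1) = 1 + 2.7 = 3.7.
Rank 3 is 264 and rank 4 is 266.
Interpolate: 264 + 0.7·(266 − 264) = 264 + 0.7·2 = 265.4.

265.40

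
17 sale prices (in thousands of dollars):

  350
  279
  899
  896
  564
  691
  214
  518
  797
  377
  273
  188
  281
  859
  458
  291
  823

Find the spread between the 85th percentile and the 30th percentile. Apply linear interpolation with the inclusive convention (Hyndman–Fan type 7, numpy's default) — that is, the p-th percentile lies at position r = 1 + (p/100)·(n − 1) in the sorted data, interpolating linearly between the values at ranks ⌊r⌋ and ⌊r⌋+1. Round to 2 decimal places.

Sorted: 188, 214, 273, 279, 281, 291, 350, 377, 458, 518, 564, 691, 797, 823, 859, 896, 899.
n = 17.
P30: r = 5.8; ranks 5–6 are 281, 291; interpolating gives 289.
P85: r = 14.6; ranks 14–15 are 823, 859; interpolating gives 844.6.
Difference: 844.6 − 289 = 555.6.

555.60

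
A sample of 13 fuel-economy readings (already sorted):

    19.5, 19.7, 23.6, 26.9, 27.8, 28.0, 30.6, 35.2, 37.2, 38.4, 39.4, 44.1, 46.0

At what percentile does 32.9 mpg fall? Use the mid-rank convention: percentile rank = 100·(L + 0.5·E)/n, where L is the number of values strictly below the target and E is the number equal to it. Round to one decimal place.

Count below 32.9: L = 7; count equal: E = 0; n = 13.
Percentile rank = 100·(7 + 0.5·0)/13 = 100·7/13 = 53.85.

53.8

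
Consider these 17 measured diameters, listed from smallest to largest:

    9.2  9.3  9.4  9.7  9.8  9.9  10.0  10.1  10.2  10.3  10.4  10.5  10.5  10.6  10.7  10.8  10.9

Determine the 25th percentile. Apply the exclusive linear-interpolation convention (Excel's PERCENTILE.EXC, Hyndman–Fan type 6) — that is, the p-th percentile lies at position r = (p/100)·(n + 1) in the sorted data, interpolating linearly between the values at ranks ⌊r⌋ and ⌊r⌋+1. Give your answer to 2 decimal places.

9.75

n = 17.
r = (25/100)·(17 + 1) = 4.5.
Rank 4 is 9.7 and rank 5 is 9.8.
Interpolate: 9.7 + 0.5·(9.8 − 9.7) = 9.7 + 0.5·0.1 = 9.75.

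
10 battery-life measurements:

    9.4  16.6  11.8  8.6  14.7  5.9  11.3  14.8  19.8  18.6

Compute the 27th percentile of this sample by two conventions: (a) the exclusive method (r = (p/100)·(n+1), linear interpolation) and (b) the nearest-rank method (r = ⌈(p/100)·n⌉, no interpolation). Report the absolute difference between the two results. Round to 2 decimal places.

Sorted: 5.9, 8.6, 9.4, 11.3, 11.8, 14.7, 14.8, 16.6, 18.6, 19.8.
n = 10.
(a) r = 2.97; between ranks 2 (8.6) and 3 (9.4): 9.376.
(b) the nearest-rank method: rank 3 → 9.4.
|9.376 − 9.4| = 0.024.

0.02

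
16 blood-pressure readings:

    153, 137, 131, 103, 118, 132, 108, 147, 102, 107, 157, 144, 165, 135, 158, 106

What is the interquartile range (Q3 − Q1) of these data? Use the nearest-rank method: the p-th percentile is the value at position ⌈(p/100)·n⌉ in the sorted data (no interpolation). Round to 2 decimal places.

Sorted: 102, 103, 106, 107, 108, 118, 131, 132, 135, 137, 144, 147, 153, 157, 158, 165.
n = 16.
P25: rank ⌈25/100·16⌉ = 4 → 107.
P75: rank ⌈75/100·16⌉ = 12 → 147.
Difference: 147 − 107 = 40.

40.00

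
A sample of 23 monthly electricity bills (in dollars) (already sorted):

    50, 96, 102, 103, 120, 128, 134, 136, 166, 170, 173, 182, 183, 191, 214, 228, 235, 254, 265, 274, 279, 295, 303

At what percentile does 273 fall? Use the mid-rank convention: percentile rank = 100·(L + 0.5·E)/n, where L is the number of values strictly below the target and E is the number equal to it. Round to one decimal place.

Count below 273: L = 19; count equal: E = 0; n = 23.
Percentile rank = 100·(19 + 0.5·0)/23 = 100·19/23 = 82.61.

82.6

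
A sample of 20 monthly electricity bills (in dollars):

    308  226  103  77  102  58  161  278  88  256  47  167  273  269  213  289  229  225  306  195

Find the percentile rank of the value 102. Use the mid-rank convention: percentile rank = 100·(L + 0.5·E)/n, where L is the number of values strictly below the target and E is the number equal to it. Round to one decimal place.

Sorted: 47, 58, 77, 88, 102, 103, 161, 167, 195, 213, 225, 226, 229, 256, 269, 273, 278, 289, 306, 308.
Count below 102: L = 4; count equal: E = 1; n = 20.
Percentile rank = 100·(4 + 0.5·1)/20 = 100·4.5/20 = 22.5.

22.5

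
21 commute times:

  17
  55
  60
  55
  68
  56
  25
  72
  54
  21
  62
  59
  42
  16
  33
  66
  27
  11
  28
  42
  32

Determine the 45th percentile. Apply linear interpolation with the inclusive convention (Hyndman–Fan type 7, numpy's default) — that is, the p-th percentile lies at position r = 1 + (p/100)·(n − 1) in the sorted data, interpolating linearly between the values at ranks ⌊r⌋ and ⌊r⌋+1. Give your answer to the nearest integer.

42

Sorted: 11, 16, 17, 21, 25, 27, 28, 32, 33, 42, 42, 54, 55, 55, 56, 59, 60, 62, 66, 68, 72.
n = 21.
r = 1 + (45/100)·(21 − 1) = 1 + 9 = 10.
r is an integer, so P45 is the value at rank 10: 42.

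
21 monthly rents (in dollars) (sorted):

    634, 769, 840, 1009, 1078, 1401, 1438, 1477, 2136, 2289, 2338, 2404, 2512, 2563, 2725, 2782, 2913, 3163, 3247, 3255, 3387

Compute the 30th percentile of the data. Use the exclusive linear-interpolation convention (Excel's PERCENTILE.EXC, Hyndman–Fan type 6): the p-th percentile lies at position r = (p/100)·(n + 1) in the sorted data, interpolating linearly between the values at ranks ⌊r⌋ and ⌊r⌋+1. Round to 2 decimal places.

n = 21.
r = (30/100)·(21 + 1) = 6.6.
Rank 6 is 1401 and rank 7 is 1438.
Interpolate: 1401 + 0.6·(1438 − 1401) = 1401 + 0.6·37 = 1423.2.

1423.20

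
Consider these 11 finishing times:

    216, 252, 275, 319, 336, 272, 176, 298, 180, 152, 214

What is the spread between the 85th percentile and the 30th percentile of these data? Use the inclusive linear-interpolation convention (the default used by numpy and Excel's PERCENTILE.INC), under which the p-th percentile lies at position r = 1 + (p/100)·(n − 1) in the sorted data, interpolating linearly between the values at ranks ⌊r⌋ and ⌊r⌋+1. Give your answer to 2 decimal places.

94.50

Sorted: 152, 176, 180, 214, 216, 252, 272, 275, 298, 319, 336.
n = 11.
P30: r = 4 (integer) → 214.
P85: r = 9.5; ranks 9–10 are 298, 319; interpolating gives 308.5.
Difference: 308.5 − 214 = 94.5.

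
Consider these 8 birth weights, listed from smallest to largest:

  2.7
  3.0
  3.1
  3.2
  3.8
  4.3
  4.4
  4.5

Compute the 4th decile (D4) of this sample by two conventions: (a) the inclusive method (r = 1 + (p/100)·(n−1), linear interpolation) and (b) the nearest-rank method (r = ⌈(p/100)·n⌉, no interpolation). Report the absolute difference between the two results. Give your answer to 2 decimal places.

n = 8.
(a) r = 3.8; between ranks 3 (3.1) and 4 (3.2): 3.18.
(b) the nearest-rank method: rank 4 → 3.2.
|3.18 − 3.2| = 0.02.

0.02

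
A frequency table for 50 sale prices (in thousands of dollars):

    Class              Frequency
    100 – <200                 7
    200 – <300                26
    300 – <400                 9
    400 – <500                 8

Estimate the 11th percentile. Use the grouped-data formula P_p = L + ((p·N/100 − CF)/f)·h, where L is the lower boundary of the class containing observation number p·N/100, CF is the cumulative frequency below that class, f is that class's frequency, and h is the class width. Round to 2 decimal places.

178.57

N = 50; target position k = 11/100 · 50 = 5.5.
Cumulative frequencies: 7, 33, 42, 50.
Observation 5.5 falls in the class 100 – <200.
L = 100, CF = 0, f = 7, h = 100.
P11 = 100 + ((5.5 − 0)/7)·100 = 100 + 78.5714 = 178.571.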